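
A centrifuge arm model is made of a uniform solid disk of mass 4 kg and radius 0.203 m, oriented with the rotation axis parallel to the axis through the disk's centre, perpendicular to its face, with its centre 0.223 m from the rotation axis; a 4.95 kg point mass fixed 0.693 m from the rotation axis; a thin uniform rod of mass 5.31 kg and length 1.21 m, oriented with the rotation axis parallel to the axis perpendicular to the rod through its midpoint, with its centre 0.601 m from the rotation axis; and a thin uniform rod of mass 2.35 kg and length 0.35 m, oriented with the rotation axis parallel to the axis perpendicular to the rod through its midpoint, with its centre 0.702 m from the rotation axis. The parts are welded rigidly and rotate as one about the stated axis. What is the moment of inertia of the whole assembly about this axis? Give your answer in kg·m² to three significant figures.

6.41

Solid disk: I_cm = (1/2)MR² = (1/2)(4)(0.203)² = 0.082418 kg·m²; centre at d = 0.223 m, so I = I_cm + Md² gives I = 0.082418 + (4)(0.223)² = 0.28133 kg·m².
Point mass: I_cm = 0; centre at d = 0.693 m, so I = I_cm + Md² gives I = 0 + (4.95)(0.693)² = 2.3772 kg·m².
Thin rod: I_cm = (1/12)ML² = (1/12)(5.31)(1.21)² = 0.64786 kg·m²; centre at d = 0.601 m, so I = I_cm + Md² gives I = 0.64786 + (5.31)(0.601)² = 2.5658 kg·m².
Thin rod: I_cm = (1/12)ML² = (1/12)(2.35)(0.35)² = 0.02399 kg·m²; centre at d = 0.702 m, so I = I_cm + Md² gives I = 0.02399 + (2.35)(0.702)² = 1.1821 kg·m².
Total I = 0.28133 + 2.3772 + 2.5658 + 1.1821 = 6.4065 kg·m².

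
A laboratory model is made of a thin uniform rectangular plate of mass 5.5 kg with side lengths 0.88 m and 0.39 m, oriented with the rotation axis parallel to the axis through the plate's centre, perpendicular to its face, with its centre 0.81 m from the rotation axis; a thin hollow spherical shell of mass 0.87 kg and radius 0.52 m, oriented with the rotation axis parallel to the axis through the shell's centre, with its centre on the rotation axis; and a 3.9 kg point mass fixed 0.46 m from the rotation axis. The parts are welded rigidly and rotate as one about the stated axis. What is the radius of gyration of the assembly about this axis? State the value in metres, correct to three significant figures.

Rectangular plate: I_cm = (1/12)M(a²+b²) = (1/12)(5.5)[(0.88)² + (0.39)²] = 0.42465 kg m²; centre at d = 0.81 m, so the parallel axis theorem gives I = 0.42465 + (5.5)(0.81)² = 4.0332 kg m².
Spherical shell: I_cm = (2/3)MR² = (2/3)(0.87)(0.52)² = 0.15683 kg m²; axis through the centre, so I = 0.15683 kg m².
Point mass: I_cm = 0; centre at d = 0.46 m, so the parallel axis theorem gives I = 0 + (3.9)(0.46)² = 0.82524 kg m².
Total I = 5.0153 kg m²; total mass M = 10.27 kg.
k = √(I/M) = √(5.0153/10.27) = 0.69881 m.

0.699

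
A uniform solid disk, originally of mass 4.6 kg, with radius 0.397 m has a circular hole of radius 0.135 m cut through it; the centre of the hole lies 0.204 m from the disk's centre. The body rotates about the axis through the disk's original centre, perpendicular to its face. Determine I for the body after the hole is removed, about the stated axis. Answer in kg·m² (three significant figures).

Unpierced body about its centre: I₀ = (1/2)MR² = (1/2)(4.6)(0.397)² = 0.3625 kg·m².
The removed disk has mass m = M·(r/R)² = (4.6)(0.135/0.397)² = 0.53192 kg (same uniform areal density).
Its moment of inertia about the rotation axis (parallel-axis theorem): I_hole = (1/2)mr² + md² = (1/2)(0.53192)(0.135)² + (0.53192)(0.204)² = 0.026983 kg·m².
Treating the hole as negative mass, I = I₀ − I_hole = 0.3625 − 0.026983 = 0.33552 kg·m².

0.336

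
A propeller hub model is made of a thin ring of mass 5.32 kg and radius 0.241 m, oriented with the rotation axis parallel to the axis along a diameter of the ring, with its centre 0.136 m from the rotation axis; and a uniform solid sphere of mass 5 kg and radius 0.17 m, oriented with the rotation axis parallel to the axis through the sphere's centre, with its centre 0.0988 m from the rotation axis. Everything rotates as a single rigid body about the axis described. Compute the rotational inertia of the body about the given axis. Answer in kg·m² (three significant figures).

0.360

Thin ring: I_cm = (1/2)MR² = (1/2)(5.32)(0.241)² = 0.1545 kg·m²; centre at d = 0.136 m, so the parallel axis theorem gives I = 0.1545 + (5.32)(0.136)² = 0.25289 kg·m².
Solid sphere: I_cm = (2/5)MR² = (2/5)(5)(0.17)² = 0.0578 kg·m²; centre at d = 0.0988 m, so the parallel axis theorem gives I = 0.0578 + (5)(0.0988)² = 0.10661 kg·m².
Total I = 0.25289 + 0.10661 = 0.3595 kg·m².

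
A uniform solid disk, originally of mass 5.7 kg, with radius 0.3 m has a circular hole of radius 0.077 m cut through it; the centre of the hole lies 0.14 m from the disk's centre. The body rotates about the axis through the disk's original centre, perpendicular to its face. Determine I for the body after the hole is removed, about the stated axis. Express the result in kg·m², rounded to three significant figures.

0.248

Unpierced body about its centre: I₀ = (1/2)MR² = (1/2)(5.7)(0.3)² = 0.2565 kg·m².
The removed disk has mass m = M·(r/R)² = (5.7)(0.077/0.3)² = 0.3755 kg (same uniform areal density).
Its moment of inertia about the rotation axis (parallel-axis theorem): I_hole = (1/2)mr² + md² = (1/2)(0.3755)(0.077)² + (0.3755)(0.14)² = 0.008473 kg·m².
Treating the hole as negative mass, I = I₀ − I_hole = 0.2565 − 0.008473 = 0.24803 kg·m².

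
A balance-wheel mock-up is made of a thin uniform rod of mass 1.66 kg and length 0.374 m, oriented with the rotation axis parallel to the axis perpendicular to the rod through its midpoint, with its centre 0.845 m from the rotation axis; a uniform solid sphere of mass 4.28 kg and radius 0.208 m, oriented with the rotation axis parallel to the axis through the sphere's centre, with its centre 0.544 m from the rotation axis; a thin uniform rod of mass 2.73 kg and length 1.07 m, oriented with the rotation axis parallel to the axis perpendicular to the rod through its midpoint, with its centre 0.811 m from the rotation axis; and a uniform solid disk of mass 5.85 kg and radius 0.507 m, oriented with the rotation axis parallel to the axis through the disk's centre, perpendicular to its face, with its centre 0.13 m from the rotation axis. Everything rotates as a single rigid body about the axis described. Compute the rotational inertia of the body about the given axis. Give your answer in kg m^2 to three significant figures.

Thin rod: I_cm = (1/12)ML² = (1/12)(1.66)(0.374)² = 0.01935 kg m^2; centre at d = 0.845 m, so the parallel axis theorem gives I = 0.01935 + (1.66)(0.845)² = 1.2046 kg m^2.
Solid sphere: I_cm = (2/5)MR² = (2/5)(4.28)(0.208)² = 0.074068 kg m^2; centre at d = 0.544 m, so the parallel axis theorem gives I = 0.074068 + (4.28)(0.544)² = 1.3407 kg m^2.
Thin rod: I_cm = (1/12)ML² = (1/12)(2.73)(1.07)² = 0.26046 kg m^2; centre at d = 0.811 m, so the parallel axis theorem gives I = 0.26046 + (2.73)(0.811)² = 2.056 kg m^2.
Solid disk: I_cm = (1/2)MR² = (1/2)(5.85)(0.507)² = 0.75187 kg m^2; centre at d = 0.13 m, so the parallel axis theorem gives I = 0.75187 + (5.85)(0.13)² = 0.85073 kg m^2.
Total I = 1.2046 + 1.3407 + 2.056 + 0.85073 = 5.4521 kg m^2.

5.45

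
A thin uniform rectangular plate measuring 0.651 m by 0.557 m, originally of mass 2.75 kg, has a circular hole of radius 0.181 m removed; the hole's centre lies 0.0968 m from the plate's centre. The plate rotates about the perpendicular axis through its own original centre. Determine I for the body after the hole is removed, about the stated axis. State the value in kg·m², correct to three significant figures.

Unpierced body about its centre: I₀ = (1/12)M(a²+b²) = (1/12)(2.75)[(0.651)² + (0.557)²] = 0.16822 kg·m².
The removed disk has mass m = M·πr²/(ab) = (2.75)·π(0.181)²/(0.651·0.557) = 0.78056 kg (same uniform areal density).
Its moment of inertia about the rotation axis (parallel-axis theorem): I_hole = (1/2)mr² + md² = (1/2)(0.78056)(0.181)² + (0.78056)(0.0968)² = 0.0201 kg·m².
Treating the hole as negative mass, I = I₀ − I_hole = 0.16822 − 0.0201 = 0.14812 kg·m².

0.148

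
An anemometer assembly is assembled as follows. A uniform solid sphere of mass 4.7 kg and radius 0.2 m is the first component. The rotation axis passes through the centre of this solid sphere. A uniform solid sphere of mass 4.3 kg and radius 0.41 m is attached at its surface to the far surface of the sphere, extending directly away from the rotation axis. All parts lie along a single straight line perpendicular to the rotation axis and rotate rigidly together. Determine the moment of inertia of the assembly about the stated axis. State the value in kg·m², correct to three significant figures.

1.96

Solid sphere: I_cm = (2/5)MR² = (2/5)(4.7)(0.2)² = 0.0752 kg·m²; axis through the centre, so I = 0.0752 kg·m².
Solid sphere: I_cm = (2/5)MR² = (2/5)(4.3)(0.41)² = 0.28913 kg·m²; centre at d = 0.2 + 0.41 = 0.61 m, so the parallel axis theorem gives I = 0.28913 + (4.3)(0.61)² = 1.8892 kg·m².
Total I = 0.0752 + 1.8892 = 1.9644 kg·m².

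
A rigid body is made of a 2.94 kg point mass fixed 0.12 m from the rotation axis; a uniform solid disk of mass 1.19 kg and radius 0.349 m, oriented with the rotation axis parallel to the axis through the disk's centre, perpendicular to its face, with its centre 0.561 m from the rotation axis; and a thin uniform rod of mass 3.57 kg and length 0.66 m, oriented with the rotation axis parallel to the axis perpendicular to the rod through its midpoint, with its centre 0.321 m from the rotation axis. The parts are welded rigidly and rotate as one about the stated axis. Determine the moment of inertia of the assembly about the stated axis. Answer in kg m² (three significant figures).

0.987

Point mass: I_cm = 0; centre at d = 0.12 m, so the parallel axis theorem gives I = 0 + (2.94)(0.12)² = 0.042336 kg m².
Solid disk: I_cm = (1/2)MR² = (1/2)(1.19)(0.349)² = 0.072472 kg m²; centre at d = 0.561 m, so the parallel axis theorem gives I = 0.072472 + (1.19)(0.561)² = 0.44699 kg m².
Thin rod: I_cm = (1/12)ML² = (1/12)(3.57)(0.66)² = 0.12959 kg m²; centre at d = 0.321 m, so the parallel axis theorem gives I = 0.12959 + (3.57)(0.321)² = 0.49745 kg m².
Total I = 0.042336 + 0.44699 + 0.49745 = 0.98677 kg m².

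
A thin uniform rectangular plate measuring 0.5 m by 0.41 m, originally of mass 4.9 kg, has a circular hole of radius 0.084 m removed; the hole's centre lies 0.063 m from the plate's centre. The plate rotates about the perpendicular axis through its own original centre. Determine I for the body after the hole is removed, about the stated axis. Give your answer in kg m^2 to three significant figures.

0.167

Unpierced body about its centre: I₀ = (1/12)M(a²+b²) = (1/12)(4.9)[(0.5)² + (0.41)²] = 0.17072 kg m^2.
The removed disk has mass m = M·πr²/(ab) = (4.9)·π(0.084)²/(0.5·0.41) = 0.52985 kg (same uniform areal density).
Its moment of inertia about the rotation axis (parallel-axis theorem): I_hole = (1/2)mr² + md² = (1/2)(0.52985)(0.084)² + (0.52985)(0.063)² = 0.0039723 kg m^2.
Treating the hole as negative mass, I = I₀ − I_hole = 0.17072 − 0.0039723 = 0.16675 kg m^2.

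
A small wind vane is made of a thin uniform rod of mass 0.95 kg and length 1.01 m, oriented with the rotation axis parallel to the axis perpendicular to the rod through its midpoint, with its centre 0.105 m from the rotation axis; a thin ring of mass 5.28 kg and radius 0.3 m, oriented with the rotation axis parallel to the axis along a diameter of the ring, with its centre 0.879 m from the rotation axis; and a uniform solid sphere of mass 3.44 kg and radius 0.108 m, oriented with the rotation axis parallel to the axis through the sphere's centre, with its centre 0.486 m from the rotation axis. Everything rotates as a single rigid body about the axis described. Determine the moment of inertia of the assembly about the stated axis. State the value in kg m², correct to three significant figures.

Thin rod: I_cm = (1/12)ML² = (1/12)(0.95)(1.01)² = 0.080758 kg m²; centre at d = 0.105 m, so I = I_cm + Md² gives I = 0.080758 + (0.95)(0.105)² = 0.091232 kg m².
Thin ring: I_cm = (1/2)MR² = (1/2)(5.28)(0.3)² = 0.2376 kg m²; centre at d = 0.879 m, so I = I_cm + Md² gives I = 0.2376 + (5.28)(0.879)² = 4.3171 kg m².
Solid sphere: I_cm = (2/5)MR² = (2/5)(3.44)(0.108)² = 0.01605 kg m²; centre at d = 0.486 m, so I = I_cm + Md² gives I = 0.01605 + (3.44)(0.486)² = 0.82856 kg m².
Total I = 0.091232 + 4.3171 + 0.82856 = 5.2369 kg m².

5.24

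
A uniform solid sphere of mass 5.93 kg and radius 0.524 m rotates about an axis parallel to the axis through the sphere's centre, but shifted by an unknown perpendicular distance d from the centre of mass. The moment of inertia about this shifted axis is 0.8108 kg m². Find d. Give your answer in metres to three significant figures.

About the centre-of-mass axis, I_cm = (2/5)MR² = (2/5)(5.93)(0.524)² = 0.65129 kg m².
Parallel axis theorem: I = I_cm + Md², so Md² = 0.8108 − 0.65129 = 0.15951 kg m².
d = √(0.15951 / 5.93) = 0.16401 m.

0.164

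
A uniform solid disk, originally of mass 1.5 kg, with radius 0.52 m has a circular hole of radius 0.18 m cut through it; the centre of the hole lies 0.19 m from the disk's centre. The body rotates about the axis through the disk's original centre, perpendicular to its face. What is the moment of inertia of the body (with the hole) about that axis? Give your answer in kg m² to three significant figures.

Unpierced body about its centre: I₀ = (1/2)MR² = (1/2)(1.5)(0.52)² = 0.2028 kg m².
The removed disk has mass m = M·(r/R)² = (1.5)(0.18/0.52)² = 0.17973 kg (same uniform areal density).
Its moment of inertia about the rotation axis (parallel-axis theorem): I_hole = (1/2)mr² + md² = (1/2)(0.17973)(0.18)² + (0.17973)(0.19)² = 0.0094001 kg m².
Treating the hole as negative mass, I = I₀ − I_hole = 0.2028 − 0.0094001 = 0.1934 kg m².

0.193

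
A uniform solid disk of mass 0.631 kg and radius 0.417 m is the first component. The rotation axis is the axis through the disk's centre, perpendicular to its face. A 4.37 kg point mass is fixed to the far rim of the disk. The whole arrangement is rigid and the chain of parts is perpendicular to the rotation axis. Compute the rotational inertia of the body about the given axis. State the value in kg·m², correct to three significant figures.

Solid disk: I_cm = (1/2)MR² = (1/2)(0.631)(0.417)² = 0.054862 kg·m²; axis through the centre, so I = 0.054862 kg·m².
Point mass: I_cm = 0; centre at d = 0.417 m, so the parallel axis theorem gives I = 0 + (4.37)(0.417)² = 0.75989 kg·m².
Total I = 0.054862 + 0.75989 = 0.81476 kg·m².

0.815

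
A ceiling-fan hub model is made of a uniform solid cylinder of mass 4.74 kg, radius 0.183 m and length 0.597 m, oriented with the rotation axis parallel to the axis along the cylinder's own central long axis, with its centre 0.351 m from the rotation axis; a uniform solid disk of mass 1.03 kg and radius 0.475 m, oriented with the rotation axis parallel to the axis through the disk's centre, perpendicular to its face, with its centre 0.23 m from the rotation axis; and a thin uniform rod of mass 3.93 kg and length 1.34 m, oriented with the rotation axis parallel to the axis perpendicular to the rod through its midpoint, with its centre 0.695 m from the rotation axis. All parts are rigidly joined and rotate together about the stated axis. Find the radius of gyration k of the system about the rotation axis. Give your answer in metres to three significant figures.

Solid cylinder: I_cm = (1/2)MR² = (1/2)(4.74)(0.183)² = 0.079369 kg m²; centre at d = 0.351 m, so the parallel axis theorem gives I = 0.079369 + (4.74)(0.351)² = 0.66334 kg m².
Solid disk: I_cm = (1/2)MR² = (1/2)(1.03)(0.475)² = 0.1162 kg m²; centre at d = 0.23 m, so the parallel axis theorem gives I = 0.1162 + (1.03)(0.23)² = 0.17068 kg m².
Thin rod: I_cm = (1/12)ML² = (1/12)(3.93)(1.34)² = 0.58806 kg m²; centre at d = 0.695 m, so the parallel axis theorem gives I = 0.58806 + (3.93)(0.695)² = 2.4863 kg m².
Total I = 3.3204 kg m²; total mass M = 9.7 kg.
k = √(I/M) = √(3.3204/9.7) = 0.58507 m.

0.585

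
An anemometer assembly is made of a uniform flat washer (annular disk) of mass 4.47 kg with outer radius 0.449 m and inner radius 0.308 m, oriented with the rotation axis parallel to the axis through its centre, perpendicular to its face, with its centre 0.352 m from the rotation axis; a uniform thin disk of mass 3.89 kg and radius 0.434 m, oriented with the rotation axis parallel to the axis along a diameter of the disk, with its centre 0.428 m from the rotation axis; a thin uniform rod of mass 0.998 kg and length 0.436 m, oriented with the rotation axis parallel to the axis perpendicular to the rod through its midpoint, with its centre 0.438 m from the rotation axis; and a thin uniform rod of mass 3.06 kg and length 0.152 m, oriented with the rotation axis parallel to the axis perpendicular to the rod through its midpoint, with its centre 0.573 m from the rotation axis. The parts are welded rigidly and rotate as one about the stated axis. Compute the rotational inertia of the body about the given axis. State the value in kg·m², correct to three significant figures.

Annular disk: I_cm = (1/2)M(R²+r²) = (1/2)(4.47)[(0.449)² + (0.308)²] = 0.6626 kg·m²; centre at d = 0.352 m, so I = I_cm + Md² gives I = 0.6626 + (4.47)(0.352)² = 1.2165 kg·m².
Thin disk: I_cm = (1/4)MR² = (1/4)(3.89)(0.434)² = 0.18318 kg·m²; centre at d = 0.428 m, so I = I_cm + Md² gives I = 0.18318 + (3.89)(0.428)² = 0.89576 kg·m².
Thin rod: I_cm = (1/12)ML² = (1/12)(0.998)(0.436)² = 0.01581 kg·m²; centre at d = 0.438 m, so I = I_cm + Md² gives I = 0.01581 + (0.998)(0.438)² = 0.20727 kg·m².
Thin rod: I_cm = (1/12)ML² = (1/12)(3.06)(0.152)² = 0.0058915 kg·m²; centre at d = 0.573 m, so I = I_cm + Md² gives I = 0.0058915 + (3.06)(0.573)² = 1.0106 kg·m².
Total I = 1.2165 + 0.89576 + 0.20727 + 1.0106 = 3.3301 kg·m².

3.33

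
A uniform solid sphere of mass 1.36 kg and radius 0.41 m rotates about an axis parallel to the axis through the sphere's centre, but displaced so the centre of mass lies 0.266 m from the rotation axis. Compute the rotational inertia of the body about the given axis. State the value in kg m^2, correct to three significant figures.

I_cm = (2/5)MR² = (2/5)(1.36)(0.41)² = 0.091446 kg m^2; centre at d = 0.266 m, so I = I_cm + Md² gives I = 0.091446 + (1.36)(0.266)² = 0.18767 kg m^2.

0.188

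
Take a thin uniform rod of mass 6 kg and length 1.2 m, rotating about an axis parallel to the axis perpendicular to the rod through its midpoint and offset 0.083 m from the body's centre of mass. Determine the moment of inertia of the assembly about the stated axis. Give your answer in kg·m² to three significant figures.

0.761

I_cm = (1/12)ML² = (1/12)(6)(1.2)² = 0.72 kg·m²; centre at d = 0.083 m, so I = I_cm + Md² gives I = 0.72 + (6)(0.083)² = 0.76133 kg·m².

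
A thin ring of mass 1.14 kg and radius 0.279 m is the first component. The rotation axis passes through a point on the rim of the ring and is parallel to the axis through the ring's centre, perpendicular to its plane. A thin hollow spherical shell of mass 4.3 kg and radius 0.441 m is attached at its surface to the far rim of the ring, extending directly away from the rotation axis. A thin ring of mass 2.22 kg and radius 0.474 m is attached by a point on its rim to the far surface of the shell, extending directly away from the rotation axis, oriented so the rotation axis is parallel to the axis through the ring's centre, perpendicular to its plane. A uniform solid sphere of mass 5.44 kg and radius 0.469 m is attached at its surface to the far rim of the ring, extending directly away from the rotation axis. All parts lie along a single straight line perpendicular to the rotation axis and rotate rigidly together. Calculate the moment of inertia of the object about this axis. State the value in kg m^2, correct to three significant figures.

Thin ring: I_cm = MR² = (1.14)(0.279)² = 0.088739 kg m^2; centre at d = 0.279 m, so I = I_cm + Md² gives I = 0.088739 + (1.14)(0.279)² = 0.17748 kg m^2.
Spherical shell: I_cm = (2/3)MR² = (2/3)(4.3)(0.441)² = 0.55751 kg m^2; centre at d = 0.279 + 0.279 + 0.441 = 0.999 m, so I = I_cm + Md² gives I = 0.55751 + (4.3)(0.999)² = 4.8489 kg m^2.
Thin ring: I_cm = MR² = (2.22)(0.474)² = 0.49878 kg m^2; centre at d = 0.279 + 0.279 + 0.441 + 0.441 + 0.474 = 1.914 m, so I = I_cm + Md² gives I = 0.49878 + (2.22)(1.914)² = 8.6315 kg m^2.
Solid sphere: I_cm = (2/5)MR² = (2/5)(5.44)(0.469)² = 0.47864 kg m^2; centre at d = 0.279 + 0.279 + 0.441 + 0.441 + 0.474 + 0.474 + 0.469 = 2.857 m, so I = I_cm + Md² gives I = 0.47864 + (5.44)(2.857)² = 44.882 kg m^2.
Total I = 0.17748 + 4.8489 + 8.6315 + 44.882 = 58.54 kg m^2.

58.5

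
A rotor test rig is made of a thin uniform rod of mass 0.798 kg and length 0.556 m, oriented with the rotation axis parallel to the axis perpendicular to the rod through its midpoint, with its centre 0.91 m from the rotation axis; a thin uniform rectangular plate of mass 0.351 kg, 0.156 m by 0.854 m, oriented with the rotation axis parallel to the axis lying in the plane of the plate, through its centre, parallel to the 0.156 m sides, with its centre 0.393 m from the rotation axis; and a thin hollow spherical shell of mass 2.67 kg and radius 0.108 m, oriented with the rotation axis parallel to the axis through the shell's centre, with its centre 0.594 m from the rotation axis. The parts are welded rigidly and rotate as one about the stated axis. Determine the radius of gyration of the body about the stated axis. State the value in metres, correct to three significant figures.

0.671

Thin rod: I_cm = (1/12)ML² = (1/12)(0.798)(0.556)² = 0.020558 kg·m²; centre at d = 0.91 m, so I = I_cm + Md² gives I = 0.020558 + (0.798)(0.91)² = 0.68138 kg·m².
Rectangular plate: I_cm = (1/12)Mb² = (1/12)(0.351)(0.854)² = 0.021332 kg·m²; centre at d = 0.393 m, so I = I_cm + Md² gives I = 0.021332 + (0.351)(0.393)² = 0.075544 kg·m².
Spherical shell: I_cm = (2/3)MR² = (2/3)(2.67)(0.108)² = 0.020762 kg·m²; centre at d = 0.594 m, so I = I_cm + Md² gives I = 0.020762 + (2.67)(0.594)² = 0.96283 kg·m².
Total I = 1.7198 kg·m²; total mass M = 3.819 kg.
k = √(I/M) = √(1.7198/3.819) = 0.67106 m.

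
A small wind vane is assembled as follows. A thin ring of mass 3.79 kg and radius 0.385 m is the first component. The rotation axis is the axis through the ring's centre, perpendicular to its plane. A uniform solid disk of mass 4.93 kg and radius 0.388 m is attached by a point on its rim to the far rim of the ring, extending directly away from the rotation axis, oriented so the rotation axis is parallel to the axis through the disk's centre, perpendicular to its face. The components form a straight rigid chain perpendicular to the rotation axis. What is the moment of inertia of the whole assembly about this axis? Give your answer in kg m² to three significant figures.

Thin ring: I_cm = MR² = (3.79)(0.385)² = 0.56177 kg m²; axis through the centre, so I = 0.56177 kg m².
Solid disk: I_cm = (1/2)MR² = (1/2)(4.93)(0.388)² = 0.37109 kg m²; centre at d = 0.385 + 0.388 = 0.773 m, so the parallel axis theorem gives I = 0.37109 + (4.93)(0.773)² = 3.3169 kg m².
Total I = 0.56177 + 3.3169 = 3.8787 kg m².

3.88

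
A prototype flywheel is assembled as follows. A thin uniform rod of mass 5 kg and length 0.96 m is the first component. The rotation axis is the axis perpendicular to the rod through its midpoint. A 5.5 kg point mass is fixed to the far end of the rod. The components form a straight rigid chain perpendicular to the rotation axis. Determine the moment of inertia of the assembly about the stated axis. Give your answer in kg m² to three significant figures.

Thin rod: I_cm = (1/12)ML² = (1/12)(5)(0.96)² = 0.384 kg m²; axis through the centre, so I = 0.384 kg m².
Point mass: I_cm = 0; centre at d = 0.48 m, so the parallel axis theorem gives I = 0 + (5.5)(0.48)² = 1.2672 kg m².
Total I = 0.384 + 1.2672 = 1.6512 kg m².

1.65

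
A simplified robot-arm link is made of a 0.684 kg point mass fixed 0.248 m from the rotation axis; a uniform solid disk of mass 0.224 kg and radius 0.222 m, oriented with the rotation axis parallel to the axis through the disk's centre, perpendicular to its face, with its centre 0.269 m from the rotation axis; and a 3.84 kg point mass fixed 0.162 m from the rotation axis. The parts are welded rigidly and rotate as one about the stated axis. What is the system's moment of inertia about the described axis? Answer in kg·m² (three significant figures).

Point mass: I_cm = 0; centre at d = 0.248 m, so I = I_cm + Md² gives I = 0 + (0.684)(0.248)² = 0.042069 kg·m².
Solid disk: I_cm = (1/2)MR² = (1/2)(0.224)(0.222)² = 0.0055198 kg·m²; centre at d = 0.269 m, so I = I_cm + Md² gives I = 0.0055198 + (0.224)(0.269)² = 0.021729 kg·m².
Point mass: I_cm = 0; centre at d = 0.162 m, so I = I_cm + Md² gives I = 0 + (3.84)(0.162)² = 0.10078 kg·m².
Total I = 0.042069 + 0.021729 + 0.10078 = 0.16457 kg·m².

0.165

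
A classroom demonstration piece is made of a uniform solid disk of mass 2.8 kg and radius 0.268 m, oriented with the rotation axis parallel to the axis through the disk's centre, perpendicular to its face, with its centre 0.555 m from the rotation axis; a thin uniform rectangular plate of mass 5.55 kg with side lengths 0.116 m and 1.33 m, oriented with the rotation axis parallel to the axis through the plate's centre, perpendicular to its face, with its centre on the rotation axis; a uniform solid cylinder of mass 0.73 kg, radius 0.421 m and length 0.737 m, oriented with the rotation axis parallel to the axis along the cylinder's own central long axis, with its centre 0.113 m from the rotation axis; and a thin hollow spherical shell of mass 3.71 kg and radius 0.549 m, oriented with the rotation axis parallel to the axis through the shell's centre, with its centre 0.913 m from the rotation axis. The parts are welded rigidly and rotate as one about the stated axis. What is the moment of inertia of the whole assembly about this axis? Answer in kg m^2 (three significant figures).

5.70

Solid disk: I_cm = (1/2)MR² = (1/2)(2.8)(0.268)² = 0.10055 kg m^2; centre at d = 0.555 m, so the parallel axis theorem gives I = 0.10055 + (2.8)(0.555)² = 0.96302 kg m^2.
Rectangular plate: I_cm = (1/12)M(a²+b²) = (1/12)(5.55)[(0.116)² + (1.33)²] = 0.82434 kg m^2; axis through the centre, so I = 0.82434 kg m^2.
Solid cylinder: I_cm = (1/2)MR² = (1/2)(0.73)(0.421)² = 0.064693 kg m^2; centre at d = 0.113 m, so the parallel axis theorem gives I = 0.064693 + (0.73)(0.113)² = 0.074014 kg m^2.
Spherical shell: I_cm = (2/3)MR² = (2/3)(3.71)(0.549)² = 0.74547 kg m^2; centre at d = 0.913 m, so the parallel axis theorem gives I = 0.74547 + (3.71)(0.913)² = 3.838 kg m^2.
Total I = 0.96302 + 0.82434 + 0.074014 + 3.838 = 5.6994 kg m^2.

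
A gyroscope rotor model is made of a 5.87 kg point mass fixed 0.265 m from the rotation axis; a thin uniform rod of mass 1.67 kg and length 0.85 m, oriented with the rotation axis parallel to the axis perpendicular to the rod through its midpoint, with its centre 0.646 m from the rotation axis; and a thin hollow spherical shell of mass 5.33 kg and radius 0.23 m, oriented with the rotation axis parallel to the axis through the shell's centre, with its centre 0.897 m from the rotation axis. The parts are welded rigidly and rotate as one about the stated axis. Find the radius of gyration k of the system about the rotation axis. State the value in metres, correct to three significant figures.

0.665

Point mass: I_cm = 0; centre at d = 0.265 m, so the parallel axis theorem gives I = 0 + (5.87)(0.265)² = 0.41222 kg·m².
Thin rod: I_cm = (1/12)ML² = (1/12)(1.67)(0.85)² = 0.10055 kg·m²; centre at d = 0.646 m, so the parallel axis theorem gives I = 0.10055 + (1.67)(0.646)² = 0.79747 kg·m².
Spherical shell: I_cm = (2/3)MR² = (2/3)(5.33)(0.23)² = 0.18797 kg·m²; centre at d = 0.897 m, so the parallel axis theorem gives I = 0.18797 + (5.33)(0.897)² = 4.4765 kg·m².
Total I = 5.6862 kg·m²; total mass M = 12.87 kg.
k = √(I/M) = √(5.6862/12.87) = 0.6647 m.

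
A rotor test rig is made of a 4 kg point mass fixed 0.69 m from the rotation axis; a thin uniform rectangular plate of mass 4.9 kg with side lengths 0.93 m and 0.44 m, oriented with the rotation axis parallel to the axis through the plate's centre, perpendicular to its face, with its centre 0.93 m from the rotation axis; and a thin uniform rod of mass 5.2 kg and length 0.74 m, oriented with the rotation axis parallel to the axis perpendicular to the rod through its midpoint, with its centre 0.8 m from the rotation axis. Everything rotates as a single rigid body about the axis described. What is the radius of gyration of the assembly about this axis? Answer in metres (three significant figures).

0.848

Point mass: I_cm = 0; centre at d = 0.69 m, so I = I_cm + Md² gives I = 0 + (4)(0.69)² = 1.9044 kg·m².
Rectangular plate: I_cm = (1/12)M(a²+b²) = (1/12)(4.9)[(0.93)² + (0.44)²] = 0.43222 kg·m²; centre at d = 0.93 m, so I = I_cm + Md² gives I = 0.43222 + (4.9)(0.93)² = 4.6702 kg·m².
Thin rod: I_cm = (1/12)ML² = (1/12)(5.2)(0.74)² = 0.23729 kg·m²; centre at d = 0.8 m, so I = I_cm + Md² gives I = 0.23729 + (5.2)(0.8)² = 3.5653 kg·m².
Total I = 10.14 kg·m²; total mass M = 14.1 kg.
k = √(I/M) = √(10.14/14.1) = 0.84802 m.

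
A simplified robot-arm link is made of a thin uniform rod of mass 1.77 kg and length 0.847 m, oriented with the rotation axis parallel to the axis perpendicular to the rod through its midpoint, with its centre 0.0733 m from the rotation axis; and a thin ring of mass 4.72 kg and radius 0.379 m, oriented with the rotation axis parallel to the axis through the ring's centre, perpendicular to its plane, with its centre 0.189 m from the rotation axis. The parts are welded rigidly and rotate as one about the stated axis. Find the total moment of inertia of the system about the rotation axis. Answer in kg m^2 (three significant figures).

0.962

Thin rod: I_cm = (1/12)ML² = (1/12)(1.77)(0.847)² = 0.10582 kg m^2; centre at d = 0.0733 m, so I = I_cm + Md² gives I = 0.10582 + (1.77)(0.0733)² = 0.11533 kg m^2.
Thin ring: I_cm = MR² = (4.72)(0.379)² = 0.67799 kg m^2; centre at d = 0.189 m, so I = I_cm + Md² gives I = 0.67799 + (4.72)(0.189)² = 0.84659 kg m^2.
Total I = 0.11533 + 0.84659 = 0.96192 kg m^2.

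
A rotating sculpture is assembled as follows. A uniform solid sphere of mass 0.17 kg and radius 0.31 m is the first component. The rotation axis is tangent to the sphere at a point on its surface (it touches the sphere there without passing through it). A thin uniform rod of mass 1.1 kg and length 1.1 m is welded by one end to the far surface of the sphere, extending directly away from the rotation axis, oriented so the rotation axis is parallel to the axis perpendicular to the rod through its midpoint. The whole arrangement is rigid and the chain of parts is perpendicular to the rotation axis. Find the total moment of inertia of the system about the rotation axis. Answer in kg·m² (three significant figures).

1.64

Solid sphere: I_cm = (2/5)MR² = (2/5)(0.17)(0.31)² = 0.0065348 kg·m²; centre at d = 0.31 m, so the parallel axis theorem gives I = 0.0065348 + (0.17)(0.31)² = 0.022872 kg·m².
Thin rod: I_cm = (1/12)ML² = (1/12)(1.1)(1.1)² = 0.11092 kg·m²; centre at d = 0.31 + 0.31 + 0.55 = 1.17 m, so the parallel axis theorem gives I = 0.11092 + (1.1)(1.17)² = 1.6167 kg·m².
Total I = 0.022872 + 1.6167 = 1.6396 kg·m².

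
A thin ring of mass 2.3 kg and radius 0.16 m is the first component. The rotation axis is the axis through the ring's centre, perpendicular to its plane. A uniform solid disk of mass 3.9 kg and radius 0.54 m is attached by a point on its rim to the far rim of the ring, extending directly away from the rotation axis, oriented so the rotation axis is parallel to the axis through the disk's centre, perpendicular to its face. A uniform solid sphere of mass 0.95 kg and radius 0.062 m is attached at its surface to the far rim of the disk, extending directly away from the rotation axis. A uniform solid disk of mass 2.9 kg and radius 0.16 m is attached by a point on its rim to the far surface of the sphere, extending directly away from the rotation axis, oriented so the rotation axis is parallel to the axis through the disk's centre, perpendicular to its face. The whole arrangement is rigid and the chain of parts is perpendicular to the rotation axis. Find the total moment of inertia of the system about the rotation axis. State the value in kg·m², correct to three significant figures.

Thin ring: I_cm = MR² = (2.3)(0.16)² = 0.05888 kg·m²; axis through the centre, so I = 0.05888 kg·m².
Solid disk: I_cm = (1/2)MR² = (1/2)(3.9)(0.54)² = 0.56862 kg·m²; centre at d = 0.16 + 0.54 = 0.7 m, so I = I_cm + Md² gives I = 0.56862 + (3.9)(0.7)² = 2.4796 kg·m².
Solid sphere: I_cm = (2/5)MR² = (2/5)(0.95)(0.062)² = 0.0014607 kg·m²; centre at d = 0.16 + 0.54 + 0.54 + 0.062 = 1.302 m, so I = I_cm + Md² gives I = 0.0014607 + (0.95)(1.302)² = 1.6119 kg·m².
Solid disk: I_cm = (1/2)MR² = (1/2)(2.9)(0.16)² = 0.03712 kg·m²; centre at d = 0.16 + 0.54 + 0.54 + 0.062 + 0.062 + 0.16 = 1.524 m, so I = I_cm + Md² gives I = 0.03712 + (2.9)(1.524)² = 6.7726 kg·m².
Total I = 0.05888 + 2.4796 + 1.6119 + 6.7726 = 10.923 kg·m².

10.9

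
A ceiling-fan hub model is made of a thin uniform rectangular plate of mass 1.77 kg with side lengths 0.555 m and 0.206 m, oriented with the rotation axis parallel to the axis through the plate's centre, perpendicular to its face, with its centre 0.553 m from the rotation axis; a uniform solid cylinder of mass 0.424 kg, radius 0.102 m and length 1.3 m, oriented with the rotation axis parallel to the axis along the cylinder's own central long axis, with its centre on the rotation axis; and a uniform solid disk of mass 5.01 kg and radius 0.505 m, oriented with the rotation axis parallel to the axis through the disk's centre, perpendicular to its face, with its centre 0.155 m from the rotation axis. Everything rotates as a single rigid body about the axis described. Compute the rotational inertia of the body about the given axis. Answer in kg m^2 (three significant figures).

Rectangular plate: I_cm = (1/12)M(a²+b²) = (1/12)(1.77)[(0.555)² + (0.206)²] = 0.051693 kg m^2; centre at d = 0.553 m, so the parallel axis theorem gives I = 0.051693 + (1.77)(0.553)² = 0.59297 kg m^2.
Solid cylinder: I_cm = (1/2)MR² = (1/2)(0.424)(0.102)² = 0.0022056 kg m^2; axis through the centre, so I = 0.0022056 kg m^2.
Solid disk: I_cm = (1/2)MR² = (1/2)(5.01)(0.505)² = 0.63884 kg m^2; centre at d = 0.155 m, so the parallel axis theorem gives I = 0.63884 + (5.01)(0.155)² = 0.7592 kg m^2.
Total I = 0.59297 + 0.0022056 + 0.7592 = 1.3544 kg m^2.

1.35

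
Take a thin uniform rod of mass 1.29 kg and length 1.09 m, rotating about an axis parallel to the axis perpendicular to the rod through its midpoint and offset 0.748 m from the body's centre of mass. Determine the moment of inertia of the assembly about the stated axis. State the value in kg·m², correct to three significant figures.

0.849

I_cm = (1/12)ML² = (1/12)(1.29)(1.09)² = 0.12772 kg·m²; centre at d = 0.748 m, so the parallel axis theorem gives I = 0.12772 + (1.29)(0.748)² = 0.84948 kg·m².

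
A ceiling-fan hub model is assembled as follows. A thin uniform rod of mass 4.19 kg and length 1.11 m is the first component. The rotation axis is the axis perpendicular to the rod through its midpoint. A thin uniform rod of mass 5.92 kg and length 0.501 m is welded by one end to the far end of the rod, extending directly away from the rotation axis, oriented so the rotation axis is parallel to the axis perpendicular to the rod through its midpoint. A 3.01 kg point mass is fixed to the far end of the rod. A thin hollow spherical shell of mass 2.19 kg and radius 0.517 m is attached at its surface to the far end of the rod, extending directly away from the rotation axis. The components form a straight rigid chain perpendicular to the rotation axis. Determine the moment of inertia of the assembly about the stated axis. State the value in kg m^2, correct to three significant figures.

13.6

Thin rod: I_cm = (1/12)ML² = (1/12)(4.19)(1.11)² = 0.43021 kg m^2; axis through the centre, so I = 0.43021 kg m^2.
Thin rod: I_cm = (1/12)ML² = (1/12)(5.92)(0.501)² = 0.12383 kg m^2; centre at d = 0.555 + 0.2505 = 0.8055 m, so I = I_cm + Md² gives I = 0.12383 + (5.92)(0.8055)² = 3.9649 kg m^2.
Point mass: I_cm = 0; centre at d = 0.555 + 0.2505 + 0.2505 = 1.056 m, so I = I_cm + Md² gives I = 0 + (3.01)(1.056)² = 3.3566 kg m^2.
Spherical shell: I_cm = (2/3)MR² = (2/3)(2.19)(0.517)² = 0.39024 kg m^2; centre at d = 0.555 + 0.2505 + 0.2505 + 0.517 = 1.573 m, so I = I_cm + Md² gives I = 0.39024 + (2.19)(1.573)² = 5.809 kg m^2.
Total I = 0.43021 + 3.9649 + 3.3566 + 5.809 = 13.561 kg m^2.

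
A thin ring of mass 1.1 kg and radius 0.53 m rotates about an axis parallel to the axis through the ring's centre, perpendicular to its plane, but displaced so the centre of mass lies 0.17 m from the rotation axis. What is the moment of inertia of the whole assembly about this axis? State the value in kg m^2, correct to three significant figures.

0.341

I_cm = MR² = (1.1)(0.53)² = 0.30899 kg m^2; centre at d = 0.17 m, so the parallel axis theorem gives I = 0.30899 + (1.1)(0.17)² = 0.34078 kg m^2.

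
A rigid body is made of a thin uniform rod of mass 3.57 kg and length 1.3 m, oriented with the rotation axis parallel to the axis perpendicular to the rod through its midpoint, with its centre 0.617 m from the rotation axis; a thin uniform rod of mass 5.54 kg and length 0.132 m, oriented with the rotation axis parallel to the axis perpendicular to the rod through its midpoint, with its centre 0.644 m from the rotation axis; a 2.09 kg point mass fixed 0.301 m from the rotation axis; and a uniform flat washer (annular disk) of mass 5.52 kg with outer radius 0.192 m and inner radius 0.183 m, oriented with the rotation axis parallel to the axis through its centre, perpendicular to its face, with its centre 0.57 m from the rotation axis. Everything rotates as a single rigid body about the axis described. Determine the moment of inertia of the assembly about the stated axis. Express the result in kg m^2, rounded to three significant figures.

6.34

Thin rod: I_cm = (1/12)ML² = (1/12)(3.57)(1.3)² = 0.50278 kg m^2; centre at d = 0.617 m, so I = I_cm + Md² gives I = 0.50278 + (3.57)(0.617)² = 1.8618 kg m^2.
Thin rod: I_cm = (1/12)ML² = (1/12)(5.54)(0.132)² = 0.0080441 kg m^2; centre at d = 0.644 m, so I = I_cm + Md² gives I = 0.0080441 + (5.54)(0.644)² = 2.3057 kg m^2.
Point mass: I_cm = 0; centre at d = 0.301 m, so I = I_cm + Md² gives I = 0 + (2.09)(0.301)² = 0.18936 kg m^2.
Annular disk: I_cm = (1/2)M(R²+r²) = (1/2)(5.52)[(0.192)² + (0.183)²] = 0.19417 kg m^2; centre at d = 0.57 m, so I = I_cm + Md² gives I = 0.19417 + (5.52)(0.57)² = 1.9876 kg m^2.
Total I = 1.8618 + 2.3057 + 0.18936 + 1.9876 = 6.3445 kg m^2.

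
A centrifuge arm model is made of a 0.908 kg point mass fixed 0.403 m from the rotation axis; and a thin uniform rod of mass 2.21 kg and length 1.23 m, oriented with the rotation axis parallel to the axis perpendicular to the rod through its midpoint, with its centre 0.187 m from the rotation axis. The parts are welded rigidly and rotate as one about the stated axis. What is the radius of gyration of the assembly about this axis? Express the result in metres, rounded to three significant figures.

Point mass: I_cm = 0; centre at d = 0.403 m, so I = I_cm + Md² gives I = 0 + (0.908)(0.403)² = 0.14747 kg m^2.
Thin rod: I_cm = (1/12)ML² = (1/12)(2.21)(1.23)² = 0.27863 kg m^2; centre at d = 0.187 m, so I = I_cm + Md² gives I = 0.27863 + (2.21)(0.187)² = 0.35591 kg m^2.
Total I = 0.50337 kg m^2; total mass M = 3.118 kg.
k = √(I/M) = √(0.50337/3.118) = 0.4018 m.

0.402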